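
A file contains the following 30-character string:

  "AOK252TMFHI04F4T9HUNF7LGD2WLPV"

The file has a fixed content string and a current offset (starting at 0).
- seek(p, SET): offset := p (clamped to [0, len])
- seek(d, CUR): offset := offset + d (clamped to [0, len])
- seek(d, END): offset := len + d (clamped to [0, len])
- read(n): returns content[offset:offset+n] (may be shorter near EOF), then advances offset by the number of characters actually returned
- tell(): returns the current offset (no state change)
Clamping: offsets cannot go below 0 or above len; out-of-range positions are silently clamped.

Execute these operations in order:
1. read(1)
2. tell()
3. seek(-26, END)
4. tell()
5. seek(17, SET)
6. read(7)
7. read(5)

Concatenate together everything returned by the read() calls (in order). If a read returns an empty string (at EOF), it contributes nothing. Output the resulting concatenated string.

Answer: AHUNF7LGD2WLP

Derivation:
After 1 (read(1)): returned 'A', offset=1
After 2 (tell()): offset=1
After 3 (seek(-26, END)): offset=4
After 4 (tell()): offset=4
After 5 (seek(17, SET)): offset=17
After 6 (read(7)): returned 'HUNF7LG', offset=24
After 7 (read(5)): returned 'D2WLP', offset=29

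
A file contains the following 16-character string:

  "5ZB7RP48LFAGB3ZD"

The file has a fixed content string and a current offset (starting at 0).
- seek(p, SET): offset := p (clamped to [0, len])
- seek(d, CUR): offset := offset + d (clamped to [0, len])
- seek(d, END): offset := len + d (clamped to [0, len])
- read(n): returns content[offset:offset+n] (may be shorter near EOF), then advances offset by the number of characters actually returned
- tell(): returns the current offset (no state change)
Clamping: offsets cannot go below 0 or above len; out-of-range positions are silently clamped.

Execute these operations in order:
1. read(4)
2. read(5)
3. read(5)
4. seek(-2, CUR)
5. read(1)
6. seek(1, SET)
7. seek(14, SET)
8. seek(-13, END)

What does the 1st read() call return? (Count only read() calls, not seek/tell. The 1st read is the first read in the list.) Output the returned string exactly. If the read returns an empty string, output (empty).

Answer: 5ZB7

Derivation:
After 1 (read(4)): returned '5ZB7', offset=4
After 2 (read(5)): returned 'RP48L', offset=9
After 3 (read(5)): returned 'FAGB3', offset=14
After 4 (seek(-2, CUR)): offset=12
After 5 (read(1)): returned 'B', offset=13
After 6 (seek(1, SET)): offset=1
After 7 (seek(14, SET)): offset=14
After 8 (seek(-13, END)): offset=3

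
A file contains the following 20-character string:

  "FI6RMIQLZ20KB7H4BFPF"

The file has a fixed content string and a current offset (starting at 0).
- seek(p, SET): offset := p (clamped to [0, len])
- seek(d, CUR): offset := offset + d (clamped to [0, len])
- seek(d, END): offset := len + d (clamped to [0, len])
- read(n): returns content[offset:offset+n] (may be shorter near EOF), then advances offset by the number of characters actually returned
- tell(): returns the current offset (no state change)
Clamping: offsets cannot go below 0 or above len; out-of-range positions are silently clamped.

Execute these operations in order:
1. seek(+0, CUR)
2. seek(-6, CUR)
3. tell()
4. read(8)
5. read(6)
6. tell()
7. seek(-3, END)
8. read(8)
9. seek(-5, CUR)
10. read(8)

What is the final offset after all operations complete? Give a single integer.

Answer: 20

Derivation:
After 1 (seek(+0, CUR)): offset=0
After 2 (seek(-6, CUR)): offset=0
After 3 (tell()): offset=0
After 4 (read(8)): returned 'FI6RMIQL', offset=8
After 5 (read(6)): returned 'Z20KB7', offset=14
After 6 (tell()): offset=14
After 7 (seek(-3, END)): offset=17
After 8 (read(8)): returned 'FPF', offset=20
After 9 (seek(-5, CUR)): offset=15
After 10 (read(8)): returned '4BFPF', offset=20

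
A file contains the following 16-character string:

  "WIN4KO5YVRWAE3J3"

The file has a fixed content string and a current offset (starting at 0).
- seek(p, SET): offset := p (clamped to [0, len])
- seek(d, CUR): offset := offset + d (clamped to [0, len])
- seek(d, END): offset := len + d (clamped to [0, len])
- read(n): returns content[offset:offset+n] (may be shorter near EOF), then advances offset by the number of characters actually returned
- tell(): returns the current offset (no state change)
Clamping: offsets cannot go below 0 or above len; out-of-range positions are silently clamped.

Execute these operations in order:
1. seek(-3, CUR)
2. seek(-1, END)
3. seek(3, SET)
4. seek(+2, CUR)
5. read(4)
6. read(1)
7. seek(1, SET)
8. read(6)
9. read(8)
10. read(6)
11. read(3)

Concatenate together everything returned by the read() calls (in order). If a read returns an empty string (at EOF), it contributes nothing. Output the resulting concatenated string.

Answer: O5YVRIN4KO5YVRWAE3J3

Derivation:
After 1 (seek(-3, CUR)): offset=0
After 2 (seek(-1, END)): offset=15
After 3 (seek(3, SET)): offset=3
After 4 (seek(+2, CUR)): offset=5
After 5 (read(4)): returned 'O5YV', offset=9
After 6 (read(1)): returned 'R', offset=10
After 7 (seek(1, SET)): offset=1
After 8 (read(6)): returned 'IN4KO5', offset=7
After 9 (read(8)): returned 'YVRWAE3J', offset=15
After 10 (read(6)): returned '3', offset=16
After 11 (read(3)): returned '', offset=16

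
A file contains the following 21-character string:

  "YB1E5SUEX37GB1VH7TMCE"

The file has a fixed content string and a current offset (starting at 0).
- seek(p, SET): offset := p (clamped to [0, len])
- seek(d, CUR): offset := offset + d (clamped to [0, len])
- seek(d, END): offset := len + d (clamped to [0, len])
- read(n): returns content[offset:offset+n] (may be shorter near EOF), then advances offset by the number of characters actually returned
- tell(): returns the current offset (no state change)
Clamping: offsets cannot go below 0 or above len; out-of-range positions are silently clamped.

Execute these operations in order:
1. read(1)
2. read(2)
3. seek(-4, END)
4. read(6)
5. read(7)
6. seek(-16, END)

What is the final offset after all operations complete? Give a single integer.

After 1 (read(1)): returned 'Y', offset=1
After 2 (read(2)): returned 'B1', offset=3
After 3 (seek(-4, END)): offset=17
After 4 (read(6)): returned 'TMCE', offset=21
After 5 (read(7)): returned '', offset=21
After 6 (seek(-16, END)): offset=5

Answer: 5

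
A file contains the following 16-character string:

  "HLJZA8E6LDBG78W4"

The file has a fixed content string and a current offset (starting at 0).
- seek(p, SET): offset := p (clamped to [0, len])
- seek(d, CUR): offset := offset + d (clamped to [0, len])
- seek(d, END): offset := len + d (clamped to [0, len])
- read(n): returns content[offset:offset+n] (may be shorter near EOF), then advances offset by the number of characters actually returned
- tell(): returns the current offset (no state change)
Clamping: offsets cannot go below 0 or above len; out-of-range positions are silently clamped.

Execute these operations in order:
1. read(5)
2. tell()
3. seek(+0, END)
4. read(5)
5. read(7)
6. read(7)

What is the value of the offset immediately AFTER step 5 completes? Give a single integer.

After 1 (read(5)): returned 'HLJZA', offset=5
After 2 (tell()): offset=5
After 3 (seek(+0, END)): offset=16
After 4 (read(5)): returned '', offset=16
After 5 (read(7)): returned '', offset=16

Answer: 16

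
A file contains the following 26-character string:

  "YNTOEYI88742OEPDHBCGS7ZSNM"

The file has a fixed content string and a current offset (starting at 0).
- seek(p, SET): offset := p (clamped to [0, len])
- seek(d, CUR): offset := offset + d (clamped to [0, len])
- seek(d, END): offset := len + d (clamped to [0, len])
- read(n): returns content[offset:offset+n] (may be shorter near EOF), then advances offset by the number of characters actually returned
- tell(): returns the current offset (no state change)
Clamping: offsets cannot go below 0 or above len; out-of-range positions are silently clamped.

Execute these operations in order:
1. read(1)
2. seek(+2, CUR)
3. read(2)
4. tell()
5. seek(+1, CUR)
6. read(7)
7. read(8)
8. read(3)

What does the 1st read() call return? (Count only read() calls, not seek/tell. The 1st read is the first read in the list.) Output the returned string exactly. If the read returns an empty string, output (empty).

Answer: Y

Derivation:
After 1 (read(1)): returned 'Y', offset=1
After 2 (seek(+2, CUR)): offset=3
After 3 (read(2)): returned 'OE', offset=5
After 4 (tell()): offset=5
After 5 (seek(+1, CUR)): offset=6
After 6 (read(7)): returned 'I88742O', offset=13
After 7 (read(8)): returned 'EPDHBCGS', offset=21
After 8 (read(3)): returned '7ZS', offset=24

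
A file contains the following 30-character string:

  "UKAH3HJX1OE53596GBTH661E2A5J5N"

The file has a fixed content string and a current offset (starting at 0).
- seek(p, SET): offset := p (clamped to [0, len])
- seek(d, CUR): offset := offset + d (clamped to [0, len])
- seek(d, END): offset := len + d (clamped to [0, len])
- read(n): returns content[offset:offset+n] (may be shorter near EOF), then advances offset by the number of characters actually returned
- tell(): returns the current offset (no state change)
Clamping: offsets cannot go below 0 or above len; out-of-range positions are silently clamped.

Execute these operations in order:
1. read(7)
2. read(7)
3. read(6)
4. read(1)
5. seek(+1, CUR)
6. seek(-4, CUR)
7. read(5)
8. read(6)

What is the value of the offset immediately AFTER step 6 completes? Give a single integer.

Answer: 18

Derivation:
After 1 (read(7)): returned 'UKAH3HJ', offset=7
After 2 (read(7)): returned 'X1OE535', offset=14
After 3 (read(6)): returned '96GBTH', offset=20
After 4 (read(1)): returned '6', offset=21
After 5 (seek(+1, CUR)): offset=22
After 6 (seek(-4, CUR)): offset=18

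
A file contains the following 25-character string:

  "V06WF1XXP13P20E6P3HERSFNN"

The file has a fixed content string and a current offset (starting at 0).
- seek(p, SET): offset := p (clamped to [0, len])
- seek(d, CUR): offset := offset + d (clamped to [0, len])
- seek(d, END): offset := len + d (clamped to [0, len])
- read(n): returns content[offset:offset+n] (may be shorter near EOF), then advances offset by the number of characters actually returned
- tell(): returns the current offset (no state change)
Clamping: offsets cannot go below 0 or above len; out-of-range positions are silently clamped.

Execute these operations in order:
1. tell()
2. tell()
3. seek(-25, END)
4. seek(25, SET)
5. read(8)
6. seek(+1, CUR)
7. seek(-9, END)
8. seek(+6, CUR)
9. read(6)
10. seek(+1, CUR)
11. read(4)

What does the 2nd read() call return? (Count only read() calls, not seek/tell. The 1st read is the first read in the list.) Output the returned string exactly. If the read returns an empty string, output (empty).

Answer: FNN

Derivation:
After 1 (tell()): offset=0
After 2 (tell()): offset=0
After 3 (seek(-25, END)): offset=0
After 4 (seek(25, SET)): offset=25
After 5 (read(8)): returned '', offset=25
After 6 (seek(+1, CUR)): offset=25
After 7 (seek(-9, END)): offset=16
After 8 (seek(+6, CUR)): offset=22
After 9 (read(6)): returned 'FNN', offset=25
After 10 (seek(+1, CUR)): offset=25
After 11 (read(4)): returned '', offset=25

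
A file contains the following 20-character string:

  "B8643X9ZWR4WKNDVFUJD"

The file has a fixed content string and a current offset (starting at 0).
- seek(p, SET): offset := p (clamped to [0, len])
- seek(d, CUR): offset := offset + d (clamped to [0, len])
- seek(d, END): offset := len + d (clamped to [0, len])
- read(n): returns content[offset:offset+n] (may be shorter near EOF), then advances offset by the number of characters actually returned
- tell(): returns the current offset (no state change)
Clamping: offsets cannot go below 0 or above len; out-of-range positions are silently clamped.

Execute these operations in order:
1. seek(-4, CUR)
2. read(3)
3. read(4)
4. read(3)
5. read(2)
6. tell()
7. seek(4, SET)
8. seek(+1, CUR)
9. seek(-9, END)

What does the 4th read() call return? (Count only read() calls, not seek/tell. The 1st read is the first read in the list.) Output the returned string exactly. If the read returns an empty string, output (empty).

After 1 (seek(-4, CUR)): offset=0
After 2 (read(3)): returned 'B86', offset=3
After 3 (read(4)): returned '43X9', offset=7
After 4 (read(3)): returned 'ZWR', offset=10
After 5 (read(2)): returned '4W', offset=12
After 6 (tell()): offset=12
After 7 (seek(4, SET)): offset=4
After 8 (seek(+1, CUR)): offset=5
After 9 (seek(-9, END)): offset=11

Answer: 4W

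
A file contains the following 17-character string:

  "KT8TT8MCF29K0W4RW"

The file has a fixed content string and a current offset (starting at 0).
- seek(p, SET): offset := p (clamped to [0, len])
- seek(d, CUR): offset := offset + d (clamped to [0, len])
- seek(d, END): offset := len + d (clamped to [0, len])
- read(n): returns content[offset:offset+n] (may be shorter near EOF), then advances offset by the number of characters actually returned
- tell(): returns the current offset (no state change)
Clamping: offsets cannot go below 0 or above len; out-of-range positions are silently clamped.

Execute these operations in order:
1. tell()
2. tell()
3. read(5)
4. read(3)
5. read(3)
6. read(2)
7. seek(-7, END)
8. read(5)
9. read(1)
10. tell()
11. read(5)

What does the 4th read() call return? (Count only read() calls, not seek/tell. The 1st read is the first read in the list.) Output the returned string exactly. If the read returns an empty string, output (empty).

After 1 (tell()): offset=0
After 2 (tell()): offset=0
After 3 (read(5)): returned 'KT8TT', offset=5
After 4 (read(3)): returned '8MC', offset=8
After 5 (read(3)): returned 'F29', offset=11
After 6 (read(2)): returned 'K0', offset=13
After 7 (seek(-7, END)): offset=10
After 8 (read(5)): returned '9K0W4', offset=15
After 9 (read(1)): returned 'R', offset=16
After 10 (tell()): offset=16
After 11 (read(5)): returned 'W', offset=17

Answer: K0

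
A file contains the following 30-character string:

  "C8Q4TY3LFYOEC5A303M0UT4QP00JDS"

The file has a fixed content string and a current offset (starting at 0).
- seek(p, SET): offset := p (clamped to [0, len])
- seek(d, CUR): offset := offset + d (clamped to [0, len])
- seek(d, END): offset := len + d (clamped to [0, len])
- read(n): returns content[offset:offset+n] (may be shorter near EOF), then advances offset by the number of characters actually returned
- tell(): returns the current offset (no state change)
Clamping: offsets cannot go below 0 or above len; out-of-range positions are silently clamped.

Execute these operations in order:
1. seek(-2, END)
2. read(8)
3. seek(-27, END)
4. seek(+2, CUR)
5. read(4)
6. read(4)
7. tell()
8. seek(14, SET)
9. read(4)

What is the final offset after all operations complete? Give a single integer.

Answer: 18

Derivation:
After 1 (seek(-2, END)): offset=28
After 2 (read(8)): returned 'DS', offset=30
After 3 (seek(-27, END)): offset=3
After 4 (seek(+2, CUR)): offset=5
After 5 (read(4)): returned 'Y3LF', offset=9
After 6 (read(4)): returned 'YOEC', offset=13
After 7 (tell()): offset=13
After 8 (seek(14, SET)): offset=14
After 9 (read(4)): returned 'A303', offset=18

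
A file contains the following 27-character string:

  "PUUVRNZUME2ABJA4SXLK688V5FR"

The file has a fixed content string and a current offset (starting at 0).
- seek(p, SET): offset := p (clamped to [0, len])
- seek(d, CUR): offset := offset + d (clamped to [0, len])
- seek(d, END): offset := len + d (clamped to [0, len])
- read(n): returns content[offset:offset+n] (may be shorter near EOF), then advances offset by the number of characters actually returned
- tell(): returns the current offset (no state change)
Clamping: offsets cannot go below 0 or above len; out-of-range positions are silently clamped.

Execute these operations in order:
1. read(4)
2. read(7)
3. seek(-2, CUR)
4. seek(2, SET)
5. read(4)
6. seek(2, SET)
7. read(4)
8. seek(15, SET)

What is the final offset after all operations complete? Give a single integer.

Answer: 15

Derivation:
After 1 (read(4)): returned 'PUUV', offset=4
After 2 (read(7)): returned 'RNZUME2', offset=11
After 3 (seek(-2, CUR)): offset=9
After 4 (seek(2, SET)): offset=2
After 5 (read(4)): returned 'UVRN', offset=6
After 6 (seek(2, SET)): offset=2
After 7 (read(4)): returned 'UVRN', offset=6
After 8 (seek(15, SET)): offset=15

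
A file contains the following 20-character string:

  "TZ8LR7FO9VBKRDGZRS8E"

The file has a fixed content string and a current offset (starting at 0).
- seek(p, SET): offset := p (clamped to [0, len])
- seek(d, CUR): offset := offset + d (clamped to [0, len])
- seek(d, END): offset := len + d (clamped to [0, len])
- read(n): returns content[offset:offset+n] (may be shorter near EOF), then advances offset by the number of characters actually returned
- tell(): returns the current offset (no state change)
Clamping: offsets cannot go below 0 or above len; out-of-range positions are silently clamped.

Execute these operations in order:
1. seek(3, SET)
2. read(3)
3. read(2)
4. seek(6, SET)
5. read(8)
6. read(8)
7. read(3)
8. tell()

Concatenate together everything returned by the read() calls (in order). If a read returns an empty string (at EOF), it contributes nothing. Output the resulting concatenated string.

Answer: LR7FOFO9VBKRDGZRS8E

Derivation:
After 1 (seek(3, SET)): offset=3
After 2 (read(3)): returned 'LR7', offset=6
After 3 (read(2)): returned 'FO', offset=8
After 4 (seek(6, SET)): offset=6
After 5 (read(8)): returned 'FO9VBKRD', offset=14
After 6 (read(8)): returned 'GZRS8E', offset=20
After 7 (read(3)): returned '', offset=20
After 8 (tell()): offset=20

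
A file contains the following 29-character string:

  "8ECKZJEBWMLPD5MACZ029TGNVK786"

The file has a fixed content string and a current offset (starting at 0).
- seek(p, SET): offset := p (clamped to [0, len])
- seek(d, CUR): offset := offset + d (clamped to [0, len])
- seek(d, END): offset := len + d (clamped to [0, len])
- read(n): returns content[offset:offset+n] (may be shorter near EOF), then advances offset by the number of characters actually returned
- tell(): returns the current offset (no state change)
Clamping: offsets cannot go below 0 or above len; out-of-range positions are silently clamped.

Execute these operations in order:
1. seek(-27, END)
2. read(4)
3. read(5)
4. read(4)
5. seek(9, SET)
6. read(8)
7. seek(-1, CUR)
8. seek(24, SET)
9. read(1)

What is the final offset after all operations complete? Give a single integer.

Answer: 25

Derivation:
After 1 (seek(-27, END)): offset=2
After 2 (read(4)): returned 'CKZJ', offset=6
After 3 (read(5)): returned 'EBWML', offset=11
After 4 (read(4)): returned 'PD5M', offset=15
After 5 (seek(9, SET)): offset=9
After 6 (read(8)): returned 'MLPD5MAC', offset=17
After 7 (seek(-1, CUR)): offset=16
After 8 (seek(24, SET)): offset=24
After 9 (read(1)): returned 'V', offset=25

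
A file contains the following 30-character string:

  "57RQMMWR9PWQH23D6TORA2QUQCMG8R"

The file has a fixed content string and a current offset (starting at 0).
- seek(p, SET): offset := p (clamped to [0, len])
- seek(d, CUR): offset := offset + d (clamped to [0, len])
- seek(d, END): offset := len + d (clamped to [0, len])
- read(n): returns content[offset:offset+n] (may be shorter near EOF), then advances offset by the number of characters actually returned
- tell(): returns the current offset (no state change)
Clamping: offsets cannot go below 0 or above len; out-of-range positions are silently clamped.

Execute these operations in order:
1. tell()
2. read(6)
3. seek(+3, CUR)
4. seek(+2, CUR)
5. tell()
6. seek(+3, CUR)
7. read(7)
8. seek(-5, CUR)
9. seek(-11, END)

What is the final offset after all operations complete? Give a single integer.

After 1 (tell()): offset=0
After 2 (read(6)): returned '57RQMM', offset=6
After 3 (seek(+3, CUR)): offset=9
After 4 (seek(+2, CUR)): offset=11
After 5 (tell()): offset=11
After 6 (seek(+3, CUR)): offset=14
After 7 (read(7)): returned '3D6TORA', offset=21
After 8 (seek(-5, CUR)): offset=16
After 9 (seek(-11, END)): offset=19

Answer: 19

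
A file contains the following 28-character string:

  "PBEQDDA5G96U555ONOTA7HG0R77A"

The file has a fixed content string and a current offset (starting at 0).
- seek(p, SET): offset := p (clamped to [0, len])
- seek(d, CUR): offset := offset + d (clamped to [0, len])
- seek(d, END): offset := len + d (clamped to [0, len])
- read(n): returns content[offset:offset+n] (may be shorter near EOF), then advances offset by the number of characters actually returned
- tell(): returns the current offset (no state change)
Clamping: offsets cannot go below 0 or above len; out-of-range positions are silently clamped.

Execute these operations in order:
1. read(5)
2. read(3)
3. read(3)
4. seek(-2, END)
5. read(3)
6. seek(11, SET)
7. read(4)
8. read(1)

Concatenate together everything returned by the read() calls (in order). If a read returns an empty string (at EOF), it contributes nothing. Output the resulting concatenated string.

After 1 (read(5)): returned 'PBEQD', offset=5
After 2 (read(3)): returned 'DA5', offset=8
After 3 (read(3)): returned 'G96', offset=11
After 4 (seek(-2, END)): offset=26
After 5 (read(3)): returned '7A', offset=28
After 6 (seek(11, SET)): offset=11
After 7 (read(4)): returned 'U555', offset=15
After 8 (read(1)): returned 'O', offset=16

Answer: PBEQDDA5G967AU555O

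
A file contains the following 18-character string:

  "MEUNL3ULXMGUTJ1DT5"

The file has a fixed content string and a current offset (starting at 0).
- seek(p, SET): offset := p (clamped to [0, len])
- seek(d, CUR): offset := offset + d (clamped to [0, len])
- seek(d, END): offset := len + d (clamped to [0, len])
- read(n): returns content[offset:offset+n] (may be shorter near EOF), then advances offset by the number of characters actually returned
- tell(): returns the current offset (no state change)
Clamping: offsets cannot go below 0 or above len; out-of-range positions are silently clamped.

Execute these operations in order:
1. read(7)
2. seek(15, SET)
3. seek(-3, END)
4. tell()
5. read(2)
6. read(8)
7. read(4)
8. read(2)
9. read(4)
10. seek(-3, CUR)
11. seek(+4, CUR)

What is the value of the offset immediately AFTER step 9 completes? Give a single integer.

After 1 (read(7)): returned 'MEUNL3U', offset=7
After 2 (seek(15, SET)): offset=15
After 3 (seek(-3, END)): offset=15
After 4 (tell()): offset=15
After 5 (read(2)): returned 'DT', offset=17
After 6 (read(8)): returned '5', offset=18
After 7 (read(4)): returned '', offset=18
After 8 (read(2)): returned '', offset=18
After 9 (read(4)): returned '', offset=18

Answer: 18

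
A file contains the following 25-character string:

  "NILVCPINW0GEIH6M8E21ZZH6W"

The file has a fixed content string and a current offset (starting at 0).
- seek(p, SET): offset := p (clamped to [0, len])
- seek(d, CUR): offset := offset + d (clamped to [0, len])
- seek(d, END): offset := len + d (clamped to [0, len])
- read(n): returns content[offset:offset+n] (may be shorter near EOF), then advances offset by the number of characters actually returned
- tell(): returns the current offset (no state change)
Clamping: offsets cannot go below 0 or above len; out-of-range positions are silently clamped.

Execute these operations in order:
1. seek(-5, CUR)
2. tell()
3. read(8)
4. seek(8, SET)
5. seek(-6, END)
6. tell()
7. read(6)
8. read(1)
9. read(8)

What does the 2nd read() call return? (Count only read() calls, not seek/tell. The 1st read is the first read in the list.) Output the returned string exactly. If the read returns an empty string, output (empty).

After 1 (seek(-5, CUR)): offset=0
After 2 (tell()): offset=0
After 3 (read(8)): returned 'NILVCPIN', offset=8
After 4 (seek(8, SET)): offset=8
After 5 (seek(-6, END)): offset=19
After 6 (tell()): offset=19
After 7 (read(6)): returned '1ZZH6W', offset=25
After 8 (read(1)): returned '', offset=25
After 9 (read(8)): returned '', offset=25

Answer: 1ZZH6W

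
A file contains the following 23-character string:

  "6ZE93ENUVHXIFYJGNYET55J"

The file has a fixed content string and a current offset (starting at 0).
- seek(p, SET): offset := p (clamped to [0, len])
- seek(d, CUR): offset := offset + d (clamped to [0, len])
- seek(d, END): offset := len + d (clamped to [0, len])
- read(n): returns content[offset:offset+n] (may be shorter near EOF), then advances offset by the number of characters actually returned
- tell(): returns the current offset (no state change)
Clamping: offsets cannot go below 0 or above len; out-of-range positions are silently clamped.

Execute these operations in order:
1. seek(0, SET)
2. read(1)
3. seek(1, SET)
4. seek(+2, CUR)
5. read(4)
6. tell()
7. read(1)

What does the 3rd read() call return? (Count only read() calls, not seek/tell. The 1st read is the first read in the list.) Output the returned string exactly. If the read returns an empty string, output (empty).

Answer: U

Derivation:
After 1 (seek(0, SET)): offset=0
After 2 (read(1)): returned '6', offset=1
After 3 (seek(1, SET)): offset=1
After 4 (seek(+2, CUR)): offset=3
After 5 (read(4)): returned '93EN', offset=7
After 6 (tell()): offset=7
After 7 (read(1)): returned 'U', offset=8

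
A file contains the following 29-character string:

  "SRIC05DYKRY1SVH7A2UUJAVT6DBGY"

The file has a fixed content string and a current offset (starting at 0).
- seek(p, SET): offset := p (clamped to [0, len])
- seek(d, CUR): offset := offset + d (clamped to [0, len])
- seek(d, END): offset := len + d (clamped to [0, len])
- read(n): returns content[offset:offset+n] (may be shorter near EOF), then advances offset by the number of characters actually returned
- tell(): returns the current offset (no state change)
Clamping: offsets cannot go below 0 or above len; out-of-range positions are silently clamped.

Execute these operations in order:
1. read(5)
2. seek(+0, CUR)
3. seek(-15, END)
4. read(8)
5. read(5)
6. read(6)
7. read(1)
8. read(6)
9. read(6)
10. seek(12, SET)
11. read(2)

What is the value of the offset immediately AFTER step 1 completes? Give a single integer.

After 1 (read(5)): returned 'SRIC0', offset=5

Answer: 5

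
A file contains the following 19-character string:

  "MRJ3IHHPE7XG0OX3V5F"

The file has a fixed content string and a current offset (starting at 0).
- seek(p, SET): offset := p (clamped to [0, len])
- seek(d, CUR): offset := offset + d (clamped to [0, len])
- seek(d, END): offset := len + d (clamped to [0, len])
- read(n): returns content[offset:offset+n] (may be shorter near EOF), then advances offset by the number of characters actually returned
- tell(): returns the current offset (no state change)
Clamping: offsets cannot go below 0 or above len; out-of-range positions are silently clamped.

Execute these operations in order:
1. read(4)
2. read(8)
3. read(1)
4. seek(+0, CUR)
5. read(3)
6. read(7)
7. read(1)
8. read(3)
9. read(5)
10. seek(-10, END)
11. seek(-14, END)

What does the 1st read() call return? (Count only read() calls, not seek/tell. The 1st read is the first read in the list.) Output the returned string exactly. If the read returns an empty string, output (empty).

After 1 (read(4)): returned 'MRJ3', offset=4
After 2 (read(8)): returned 'IHHPE7XG', offset=12
After 3 (read(1)): returned '0', offset=13
After 4 (seek(+0, CUR)): offset=13
After 5 (read(3)): returned 'OX3', offset=16
After 6 (read(7)): returned 'V5F', offset=19
After 7 (read(1)): returned '', offset=19
After 8 (read(3)): returned '', offset=19
After 9 (read(5)): returned '', offset=19
After 10 (seek(-10, END)): offset=9
After 11 (seek(-14, END)): offset=5

Answer: MRJ3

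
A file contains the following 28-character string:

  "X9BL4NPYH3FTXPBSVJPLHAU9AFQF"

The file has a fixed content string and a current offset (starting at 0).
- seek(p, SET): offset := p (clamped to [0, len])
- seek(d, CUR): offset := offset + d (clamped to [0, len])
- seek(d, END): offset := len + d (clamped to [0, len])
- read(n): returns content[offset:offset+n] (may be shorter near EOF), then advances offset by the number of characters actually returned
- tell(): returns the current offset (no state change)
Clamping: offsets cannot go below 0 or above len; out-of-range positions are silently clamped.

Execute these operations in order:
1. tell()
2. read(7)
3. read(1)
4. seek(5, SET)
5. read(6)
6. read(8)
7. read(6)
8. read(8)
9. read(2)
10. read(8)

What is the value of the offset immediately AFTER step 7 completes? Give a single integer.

After 1 (tell()): offset=0
After 2 (read(7)): returned 'X9BL4NP', offset=7
After 3 (read(1)): returned 'Y', offset=8
After 4 (seek(5, SET)): offset=5
After 5 (read(6)): returned 'NPYH3F', offset=11
After 6 (read(8)): returned 'TXPBSVJP', offset=19
After 7 (read(6)): returned 'LHAU9A', offset=25

Answer: 25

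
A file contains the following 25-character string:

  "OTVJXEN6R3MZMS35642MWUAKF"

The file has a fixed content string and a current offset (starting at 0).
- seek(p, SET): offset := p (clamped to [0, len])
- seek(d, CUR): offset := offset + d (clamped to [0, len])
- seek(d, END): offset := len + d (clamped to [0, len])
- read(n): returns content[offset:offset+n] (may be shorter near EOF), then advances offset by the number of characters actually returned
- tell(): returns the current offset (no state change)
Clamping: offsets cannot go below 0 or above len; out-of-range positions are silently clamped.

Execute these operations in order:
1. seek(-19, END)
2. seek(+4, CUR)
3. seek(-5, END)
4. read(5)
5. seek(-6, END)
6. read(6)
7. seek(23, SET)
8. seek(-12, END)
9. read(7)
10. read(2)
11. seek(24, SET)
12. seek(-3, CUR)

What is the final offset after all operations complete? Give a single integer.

After 1 (seek(-19, END)): offset=6
After 2 (seek(+4, CUR)): offset=10
After 3 (seek(-5, END)): offset=20
After 4 (read(5)): returned 'WUAKF', offset=25
After 5 (seek(-6, END)): offset=19
After 6 (read(6)): returned 'MWUAKF', offset=25
After 7 (seek(23, SET)): offset=23
After 8 (seek(-12, END)): offset=13
After 9 (read(7)): returned 'S35642M', offset=20
After 10 (read(2)): returned 'WU', offset=22
After 11 (seek(24, SET)): offset=24
After 12 (seek(-3, CUR)): offset=21

Answer: 21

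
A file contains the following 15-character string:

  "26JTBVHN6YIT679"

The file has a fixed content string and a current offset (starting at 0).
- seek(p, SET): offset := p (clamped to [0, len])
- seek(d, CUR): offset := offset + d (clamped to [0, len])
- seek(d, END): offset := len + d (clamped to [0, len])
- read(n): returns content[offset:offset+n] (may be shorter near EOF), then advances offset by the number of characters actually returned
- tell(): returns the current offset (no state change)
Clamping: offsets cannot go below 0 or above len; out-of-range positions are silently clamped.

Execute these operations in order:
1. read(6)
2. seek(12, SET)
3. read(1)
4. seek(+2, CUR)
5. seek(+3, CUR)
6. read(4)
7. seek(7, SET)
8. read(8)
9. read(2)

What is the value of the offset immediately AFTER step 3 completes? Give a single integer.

Answer: 13

Derivation:
After 1 (read(6)): returned '26JTBV', offset=6
After 2 (seek(12, SET)): offset=12
After 3 (read(1)): returned '6', offset=13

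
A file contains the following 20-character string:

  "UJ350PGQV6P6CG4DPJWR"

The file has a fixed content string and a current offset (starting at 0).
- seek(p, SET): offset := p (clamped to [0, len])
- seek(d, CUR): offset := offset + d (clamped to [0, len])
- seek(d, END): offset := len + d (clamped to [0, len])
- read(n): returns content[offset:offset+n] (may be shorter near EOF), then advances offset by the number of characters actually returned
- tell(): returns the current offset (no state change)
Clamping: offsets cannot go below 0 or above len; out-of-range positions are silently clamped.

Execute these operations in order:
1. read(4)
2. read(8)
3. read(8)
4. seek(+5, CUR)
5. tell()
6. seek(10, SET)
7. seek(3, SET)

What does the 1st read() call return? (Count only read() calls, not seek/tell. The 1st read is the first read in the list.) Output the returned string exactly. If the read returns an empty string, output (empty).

Answer: UJ35

Derivation:
After 1 (read(4)): returned 'UJ35', offset=4
After 2 (read(8)): returned '0PGQV6P6', offset=12
After 3 (read(8)): returned 'CG4DPJWR', offset=20
After 4 (seek(+5, CUR)): offset=20
After 5 (tell()): offset=20
After 6 (seek(10, SET)): offset=10
After 7 (seek(3, SET)): offset=3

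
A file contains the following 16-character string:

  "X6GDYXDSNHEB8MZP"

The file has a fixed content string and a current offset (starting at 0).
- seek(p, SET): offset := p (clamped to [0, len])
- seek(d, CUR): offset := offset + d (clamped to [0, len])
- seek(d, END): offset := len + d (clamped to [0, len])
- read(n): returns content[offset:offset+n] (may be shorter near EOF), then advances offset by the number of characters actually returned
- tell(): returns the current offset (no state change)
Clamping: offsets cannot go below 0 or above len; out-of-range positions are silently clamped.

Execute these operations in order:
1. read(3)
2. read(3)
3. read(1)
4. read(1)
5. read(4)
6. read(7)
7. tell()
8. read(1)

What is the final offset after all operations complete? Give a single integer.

After 1 (read(3)): returned 'X6G', offset=3
After 2 (read(3)): returned 'DYX', offset=6
After 3 (read(1)): returned 'D', offset=7
After 4 (read(1)): returned 'S', offset=8
After 5 (read(4)): returned 'NHEB', offset=12
After 6 (read(7)): returned '8MZP', offset=16
After 7 (tell()): offset=16
After 8 (read(1)): returned '', offset=16

Answer: 16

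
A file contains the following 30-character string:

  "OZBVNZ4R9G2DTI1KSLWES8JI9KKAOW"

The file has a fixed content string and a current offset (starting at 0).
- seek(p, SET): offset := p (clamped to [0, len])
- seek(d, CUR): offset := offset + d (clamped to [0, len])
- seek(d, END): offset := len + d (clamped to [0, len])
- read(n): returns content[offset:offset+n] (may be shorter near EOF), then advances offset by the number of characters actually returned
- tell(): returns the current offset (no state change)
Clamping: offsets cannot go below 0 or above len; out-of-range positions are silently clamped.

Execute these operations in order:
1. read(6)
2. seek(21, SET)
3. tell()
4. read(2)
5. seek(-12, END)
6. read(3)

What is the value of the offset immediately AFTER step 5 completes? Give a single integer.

Answer: 18

Derivation:
After 1 (read(6)): returned 'OZBVNZ', offset=6
After 2 (seek(21, SET)): offset=21
After 3 (tell()): offset=21
After 4 (read(2)): returned '8J', offset=23
After 5 (seek(-12, END)): offset=18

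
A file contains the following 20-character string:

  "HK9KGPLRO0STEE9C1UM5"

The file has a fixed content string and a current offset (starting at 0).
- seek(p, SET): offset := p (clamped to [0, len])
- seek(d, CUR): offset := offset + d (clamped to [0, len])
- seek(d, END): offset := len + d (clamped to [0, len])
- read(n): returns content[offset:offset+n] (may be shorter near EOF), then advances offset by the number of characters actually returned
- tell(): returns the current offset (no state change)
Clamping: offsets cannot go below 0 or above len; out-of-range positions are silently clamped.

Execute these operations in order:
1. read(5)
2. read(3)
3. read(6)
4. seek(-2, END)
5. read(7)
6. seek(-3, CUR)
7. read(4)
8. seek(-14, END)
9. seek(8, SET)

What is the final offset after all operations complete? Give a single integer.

After 1 (read(5)): returned 'HK9KG', offset=5
After 2 (read(3)): returned 'PLR', offset=8
After 3 (read(6)): returned 'O0STEE', offset=14
After 4 (seek(-2, END)): offset=18
After 5 (read(7)): returned 'M5', offset=20
After 6 (seek(-3, CUR)): offset=17
After 7 (read(4)): returned 'UM5', offset=20
After 8 (seek(-14, END)): offset=6
After 9 (seek(8, SET)): offset=8

Answer: 8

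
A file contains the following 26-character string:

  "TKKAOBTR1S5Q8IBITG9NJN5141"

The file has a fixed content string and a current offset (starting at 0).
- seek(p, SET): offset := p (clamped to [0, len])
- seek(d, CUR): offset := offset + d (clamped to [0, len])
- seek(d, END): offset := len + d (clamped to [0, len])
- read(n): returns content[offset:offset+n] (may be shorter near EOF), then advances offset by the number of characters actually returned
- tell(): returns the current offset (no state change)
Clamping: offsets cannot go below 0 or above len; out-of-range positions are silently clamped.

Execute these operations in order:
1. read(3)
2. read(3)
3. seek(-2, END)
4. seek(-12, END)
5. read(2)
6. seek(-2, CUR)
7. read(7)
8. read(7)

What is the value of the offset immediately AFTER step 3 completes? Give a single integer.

Answer: 24

Derivation:
After 1 (read(3)): returned 'TKK', offset=3
After 2 (read(3)): returned 'AOB', offset=6
After 3 (seek(-2, END)): offset=24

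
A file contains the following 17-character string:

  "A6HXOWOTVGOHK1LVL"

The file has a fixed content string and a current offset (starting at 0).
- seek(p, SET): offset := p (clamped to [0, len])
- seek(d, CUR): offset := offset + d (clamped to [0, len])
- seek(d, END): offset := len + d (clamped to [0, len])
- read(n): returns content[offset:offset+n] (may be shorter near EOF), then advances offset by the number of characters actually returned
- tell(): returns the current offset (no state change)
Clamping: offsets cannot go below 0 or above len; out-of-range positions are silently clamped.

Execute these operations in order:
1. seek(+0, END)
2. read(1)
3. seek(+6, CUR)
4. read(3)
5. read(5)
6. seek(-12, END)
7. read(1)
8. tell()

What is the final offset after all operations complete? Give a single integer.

After 1 (seek(+0, END)): offset=17
After 2 (read(1)): returned '', offset=17
After 3 (seek(+6, CUR)): offset=17
After 4 (read(3)): returned '', offset=17
After 5 (read(5)): returned '', offset=17
After 6 (seek(-12, END)): offset=5
After 7 (read(1)): returned 'W', offset=6
After 8 (tell()): offset=6

Answer: 6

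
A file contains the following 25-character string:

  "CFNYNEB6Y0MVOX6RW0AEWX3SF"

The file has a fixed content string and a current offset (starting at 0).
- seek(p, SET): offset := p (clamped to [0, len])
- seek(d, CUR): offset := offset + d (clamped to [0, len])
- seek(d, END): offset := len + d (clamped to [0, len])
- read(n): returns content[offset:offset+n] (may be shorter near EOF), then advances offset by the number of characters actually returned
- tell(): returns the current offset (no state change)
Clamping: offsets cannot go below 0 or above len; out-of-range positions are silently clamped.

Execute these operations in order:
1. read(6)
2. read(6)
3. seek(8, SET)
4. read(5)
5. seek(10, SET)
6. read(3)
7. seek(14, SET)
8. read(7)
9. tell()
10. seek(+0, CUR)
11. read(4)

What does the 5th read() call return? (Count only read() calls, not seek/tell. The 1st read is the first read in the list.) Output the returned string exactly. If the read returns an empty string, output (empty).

Answer: 6RW0AEW

Derivation:
After 1 (read(6)): returned 'CFNYNE', offset=6
After 2 (read(6)): returned 'B6Y0MV', offset=12
After 3 (seek(8, SET)): offset=8
After 4 (read(5)): returned 'Y0MVO', offset=13
After 5 (seek(10, SET)): offset=10
After 6 (read(3)): returned 'MVO', offset=13
After 7 (seek(14, SET)): offset=14
After 8 (read(7)): returned '6RW0AEW', offset=21
After 9 (tell()): offset=21
After 10 (seek(+0, CUR)): offset=21
After 11 (read(4)): returned 'X3SF', offset=25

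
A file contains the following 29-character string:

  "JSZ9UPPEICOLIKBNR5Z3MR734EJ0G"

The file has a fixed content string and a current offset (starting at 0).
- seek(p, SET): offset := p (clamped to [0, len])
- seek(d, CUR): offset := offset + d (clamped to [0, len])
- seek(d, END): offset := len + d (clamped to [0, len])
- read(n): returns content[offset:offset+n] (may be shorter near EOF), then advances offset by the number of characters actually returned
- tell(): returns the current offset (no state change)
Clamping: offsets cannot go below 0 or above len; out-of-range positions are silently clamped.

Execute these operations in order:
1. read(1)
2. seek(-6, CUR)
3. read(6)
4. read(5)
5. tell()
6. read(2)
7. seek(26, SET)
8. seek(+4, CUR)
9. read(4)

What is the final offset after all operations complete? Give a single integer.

Answer: 29

Derivation:
After 1 (read(1)): returned 'J', offset=1
After 2 (seek(-6, CUR)): offset=0
After 3 (read(6)): returned 'JSZ9UP', offset=6
After 4 (read(5)): returned 'PEICO', offset=11
After 5 (tell()): offset=11
After 6 (read(2)): returned 'LI', offset=13
After 7 (seek(26, SET)): offset=26
After 8 (seek(+4, CUR)): offset=29
After 9 (read(4)): returned '', offset=29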